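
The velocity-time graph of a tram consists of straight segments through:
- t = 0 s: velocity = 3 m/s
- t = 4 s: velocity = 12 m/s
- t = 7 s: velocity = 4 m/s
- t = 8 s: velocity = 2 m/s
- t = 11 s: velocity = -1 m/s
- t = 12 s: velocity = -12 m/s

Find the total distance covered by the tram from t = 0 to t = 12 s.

Distance (not displacement) is the total path length: add the absolute areas under v-t.
0–4 s: |½(3 + 12)(4)| = 30 m
4–7 s: |½(12 + 4)(3)| = 24 m
7–8 s: |½(4 + 2)(1)| = 3 m
8–11 s: v = 0 at t = 10 s; triangle areas 2 + 0.5 = 2.5 m
11–12 s: |½(-1 + -12)(1)| = 6.5 m
Total distance = 66 m

66 m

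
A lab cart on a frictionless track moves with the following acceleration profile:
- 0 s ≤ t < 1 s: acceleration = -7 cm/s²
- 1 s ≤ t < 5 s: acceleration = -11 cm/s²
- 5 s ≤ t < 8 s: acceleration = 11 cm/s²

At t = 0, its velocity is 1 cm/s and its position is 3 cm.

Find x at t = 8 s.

On each constant-a segment, Δv = aΔt and Δx = v₀Δt + ½aΔt²; chain segment to segment.
0–1 s: v starts 1 cm/s; Δx = 1·1 + ½·-7·1² = -2.5 cm; v ends -6 cm/s.
1–5 s: v starts -6 cm/s; Δx = -6·4 + ½·-11·4² = -112 cm; v ends -50 cm/s.
5–8 s: v starts -50 cm/s; Δx = -50·3 + ½·11·3² = -100.5 cm; v ends -17 cm/s.
x(8) = 3 + Σ Δx = -212 cm.

-212 cm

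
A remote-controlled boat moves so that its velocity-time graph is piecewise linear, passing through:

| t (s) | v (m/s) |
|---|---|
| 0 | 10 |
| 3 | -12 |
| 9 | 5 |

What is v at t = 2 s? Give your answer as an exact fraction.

-14/3 m/s

On 0–3 s the graph is linear from 10 to -12 m/s: v(2) = 10 + (-12 − 10)·(2 − 0)/(3 − 0) = -14/3 m/s.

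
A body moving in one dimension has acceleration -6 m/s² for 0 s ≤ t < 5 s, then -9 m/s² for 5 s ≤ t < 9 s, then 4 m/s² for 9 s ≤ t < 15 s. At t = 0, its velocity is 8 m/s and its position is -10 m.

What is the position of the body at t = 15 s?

On each constant-a segment, Δv = aΔt and Δx = v₀Δt + ½aΔt²; chain segment to segment.
0–5 s: v starts 8 m/s; Δx = 8·5 + ½·-6·5² = -35 m; v ends -22 m/s.
5–9 s: v starts -22 m/s; Δx = -22·4 + ½·-9·4² = -160 m; v ends -58 m/s.
9–15 s: v starts -58 m/s; Δx = -58·6 + ½·4·6² = -276 m; v ends -34 m/s.
x(15) = -10 + Σ Δx = -481 m.

-481 m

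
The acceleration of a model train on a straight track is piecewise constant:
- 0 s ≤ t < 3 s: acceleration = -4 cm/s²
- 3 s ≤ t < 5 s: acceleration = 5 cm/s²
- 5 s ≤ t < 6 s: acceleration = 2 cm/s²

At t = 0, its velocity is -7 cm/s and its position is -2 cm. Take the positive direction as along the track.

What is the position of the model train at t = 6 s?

-77 cm

On each constant-a segment, Δv = aΔt and Δx = v₀Δt + ½aΔt²; chain segment to segment.
0–3 s: v starts -7 cm/s; Δx = -7·3 + ½·-4·3² = -39 cm; v ends -19 cm/s.
3–5 s: v starts -19 cm/s; Δx = -19·2 + ½·5·2² = -28 cm; v ends -9 cm/s.
5–6 s: v starts -9 cm/s; Δx = -9·1 + ½·2·1² = -8 cm; v ends -7 cm/s.
x(6) = -2 + Σ Δx = -77 cm.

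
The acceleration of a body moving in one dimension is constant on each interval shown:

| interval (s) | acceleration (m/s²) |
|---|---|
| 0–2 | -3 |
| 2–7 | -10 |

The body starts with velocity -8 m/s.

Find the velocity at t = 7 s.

-64 m/s

Δv equals the area under the a-t graph; then v = v₀ + Δv.
0–2 s: -3 × 2 = -6 m/s
2–7 s: -10 × 5 = -50 m/s
Δv = -56 m/s, so v(7) = -8 + (-56) = -64 m/s.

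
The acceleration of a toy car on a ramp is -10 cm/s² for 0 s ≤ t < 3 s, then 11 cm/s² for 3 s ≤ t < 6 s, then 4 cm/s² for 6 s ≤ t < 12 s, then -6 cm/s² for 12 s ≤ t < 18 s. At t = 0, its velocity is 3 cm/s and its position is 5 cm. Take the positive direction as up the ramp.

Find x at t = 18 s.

117.5 cm

On each constant-a segment, Δv = aΔt and Δx = v₀Δt + ½aΔt²; chain segment to segment.
0–3 s: v starts 3 cm/s; Δx = 3·3 + ½·-10·3² = -36 cm; v ends -27 cm/s.
3–6 s: v starts -27 cm/s; Δx = -27·3 + ½·11·3² = -31.5 cm; v ends 6 cm/s.
6–12 s: v starts 6 cm/s; Δx = 6·6 + ½·4·6² = 108 cm; v ends 30 cm/s.
12–18 s: v starts 30 cm/s; Δx = 30·6 + ½·-6·6² = 72 cm; v ends -6 cm/s.
x(18) = 5 + Σ Δx = 117.5 cm.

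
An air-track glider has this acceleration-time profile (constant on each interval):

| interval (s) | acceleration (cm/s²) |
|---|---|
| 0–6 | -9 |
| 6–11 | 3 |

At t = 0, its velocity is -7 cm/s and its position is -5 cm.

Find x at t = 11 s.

On each constant-a segment, Δv = aΔt and Δx = v₀Δt + ½aΔt²; chain segment to segment.
0–6 s: v starts -7 cm/s; Δx = -7·6 + ½·-9·6² = -204 cm; v ends -61 cm/s.
6–11 s: v starts -61 cm/s; Δx = -61·5 + ½·3·5² = -267.5 cm; v ends -46 cm/s.
x(11) = -5 + Σ Δx = -476.5 cm.

-476.5 cm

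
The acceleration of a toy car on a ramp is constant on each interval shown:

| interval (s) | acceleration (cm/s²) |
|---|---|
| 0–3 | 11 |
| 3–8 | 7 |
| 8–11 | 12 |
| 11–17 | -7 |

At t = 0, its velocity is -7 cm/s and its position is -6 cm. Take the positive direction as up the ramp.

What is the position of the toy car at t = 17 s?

On each constant-a segment, Δv = aΔt and Δx = v₀Δt + ½aΔt²; chain segment to segment.
0–3 s: v starts -7 cm/s; Δx = -7·3 + ½·11·3² = 28.5 cm; v ends 26 cm/s.
3–8 s: v starts 26 cm/s; Δx = 26·5 + ½·7·5² = 217.5 cm; v ends 61 cm/s.
8–11 s: v starts 61 cm/s; Δx = 61·3 + ½·12·3² = 237 cm; v ends 97 cm/s.
11–17 s: v starts 97 cm/s; Δx = 97·6 + ½·-7·6² = 456 cm; v ends 55 cm/s.
x(17) = -6 + Σ Δx = 933 cm.

933 cm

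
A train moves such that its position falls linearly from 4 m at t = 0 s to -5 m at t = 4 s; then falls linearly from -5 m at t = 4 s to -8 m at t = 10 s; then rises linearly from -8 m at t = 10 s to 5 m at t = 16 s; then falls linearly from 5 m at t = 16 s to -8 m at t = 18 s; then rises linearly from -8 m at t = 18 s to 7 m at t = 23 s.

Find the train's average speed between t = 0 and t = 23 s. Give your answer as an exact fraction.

Average speed = (total path length)/(elapsed time); on a piecewise-linear x-t graph the path length is Σ|Δx|.
0–4 s: |Δx| = |-5 − 4| = 9 m
4–10 s: |Δx| = |-8 − -5| = 3 m
10–16 s: |Δx| = |5 − -8| = 13 m
16–18 s: |Δx| = |-8 − 5| = 13 m
18–23 s: |Δx| = |7 − -8| = 15 m
Total path = 53 m; average speed = 53/23 = 53/23 m/s.

53/23 m/s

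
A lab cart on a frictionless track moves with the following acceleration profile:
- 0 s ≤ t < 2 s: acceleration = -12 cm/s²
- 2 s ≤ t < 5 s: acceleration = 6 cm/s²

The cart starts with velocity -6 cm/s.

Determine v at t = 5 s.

Δv equals the area under the a-t graph; then v = v₀ + Δv.
0–2 s: -12 × 2 = -24 cm/s
2–5 s: 6 × 3 = 18 cm/s
Δv = -6 cm/s, so v(5) = -6 + (-6) = -12 cm/s.

-12 cm/s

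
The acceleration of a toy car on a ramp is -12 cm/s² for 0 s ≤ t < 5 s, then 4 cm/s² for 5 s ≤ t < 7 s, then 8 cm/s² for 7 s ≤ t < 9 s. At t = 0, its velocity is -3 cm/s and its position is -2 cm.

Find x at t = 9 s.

On each constant-a segment, Δv = aΔt and Δx = v₀Δt + ½aΔt²; chain segment to segment.
0–5 s: v starts -3 cm/s; Δx = -3·5 + ½·-12·5² = -165 cm; v ends -63 cm/s.
5–7 s: v starts -63 cm/s; Δx = -63·2 + ½·4·2² = -118 cm; v ends -55 cm/s.
7–9 s: v starts -55 cm/s; Δx = -55·2 + ½·8·2² = -94 cm; v ends -39 cm/s.
x(9) = -2 + Σ Δx = -379 cm.

-379 cm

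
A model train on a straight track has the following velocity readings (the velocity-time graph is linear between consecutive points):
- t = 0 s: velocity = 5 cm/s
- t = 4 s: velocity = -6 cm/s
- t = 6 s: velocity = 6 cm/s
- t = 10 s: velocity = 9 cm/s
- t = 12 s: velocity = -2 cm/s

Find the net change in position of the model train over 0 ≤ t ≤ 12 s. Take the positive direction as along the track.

Net displacement equals the area under the velocity-time graph (areas below the axis count negative).
0–4 s: ½(5 + -6)(4) = -2 cm
4–6 s: ½(-6 + 6)(2) = 0 cm
6–10 s: ½(6 + 9)(4) = 30 cm
10–12 s: ½(9 + -2)(2) = 7 cm
Net displacement = 35 cm

35 cm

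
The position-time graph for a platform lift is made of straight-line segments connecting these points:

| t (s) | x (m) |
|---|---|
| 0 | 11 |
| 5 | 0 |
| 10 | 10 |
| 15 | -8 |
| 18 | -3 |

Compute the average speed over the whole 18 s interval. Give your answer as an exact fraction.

22/9 m/s

Average speed = (total path length)/(elapsed time); on a piecewise-linear x-t graph the path length is Σ|Δx|.
0–5 s: |Δx| = |0 − 11| = 11 m
5–10 s: |Δx| = |10 − 0| = 10 m
10–15 s: |Δx| = |-8 − 10| = 18 m
15–18 s: |Δx| = |-3 − -8| = 5 m
Total path = 44 m; average speed = 44/18 = 22/9 m/s.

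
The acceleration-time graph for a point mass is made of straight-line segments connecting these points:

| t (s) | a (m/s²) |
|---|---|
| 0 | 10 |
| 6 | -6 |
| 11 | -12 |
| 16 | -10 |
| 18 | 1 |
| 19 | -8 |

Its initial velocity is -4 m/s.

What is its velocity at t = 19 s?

-104.5 m/s

Δv equals the area under the a-t graph; then v = v₀ + Δv.
0–6 s: ½(10 + -6)(6) = 12 m/s
6–11 s: ½(-6 + -12)(5) = -45 m/s
11–16 s: ½(-12 + -10)(5) = -55 m/s
16–18 s: ½(-10 + 1)(2) = -9 m/s
18–19 s: ½(1 + -8)(1) = -3.5 m/s
Δv = -100.5 m/s, so v(19) = -4 + (-100.5) = -104.5 m/s.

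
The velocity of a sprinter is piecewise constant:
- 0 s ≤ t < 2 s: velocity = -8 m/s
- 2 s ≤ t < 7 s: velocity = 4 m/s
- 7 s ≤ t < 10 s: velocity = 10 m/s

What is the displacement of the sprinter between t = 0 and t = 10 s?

34 m

Net displacement equals the area under the velocity-time graph (areas below the axis count negative).
0–2 s: -8 × 2 = -16 m
2–7 s: 4 × 5 = 20 m
7–10 s: 10 × 3 = 30 m
Net displacement = 34 m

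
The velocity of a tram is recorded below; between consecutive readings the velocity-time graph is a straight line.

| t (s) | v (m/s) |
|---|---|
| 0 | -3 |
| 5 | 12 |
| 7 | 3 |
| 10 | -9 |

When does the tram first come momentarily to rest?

v changes sign on 0–5 s (from -3 to 12); the graph is linear there, so v = 0 at t = 0 + (3)·(5 − 0)/(12 − -3) = 1 s.

t = 1 s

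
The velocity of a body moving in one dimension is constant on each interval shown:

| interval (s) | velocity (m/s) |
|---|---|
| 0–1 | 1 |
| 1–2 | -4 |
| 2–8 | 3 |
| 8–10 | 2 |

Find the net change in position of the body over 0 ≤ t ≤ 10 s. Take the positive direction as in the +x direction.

Net displacement equals the area under the velocity-time graph (areas below the axis count negative).
0–1 s: 1 × 1 = 1 m
1–2 s: -4 × 1 = -4 m
2–8 s: 3 × 6 = 18 m
8–10 s: 2 × 2 = 4 m
Net displacement = 19 m

19 m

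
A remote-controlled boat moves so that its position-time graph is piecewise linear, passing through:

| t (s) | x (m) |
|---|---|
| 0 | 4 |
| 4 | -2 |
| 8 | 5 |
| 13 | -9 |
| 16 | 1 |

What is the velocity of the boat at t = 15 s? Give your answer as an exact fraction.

10/3 m/s

Velocity is the slope of the x-t graph on 13–16 s: (1 − -9)/(16 − 13) = 10/3 m/s.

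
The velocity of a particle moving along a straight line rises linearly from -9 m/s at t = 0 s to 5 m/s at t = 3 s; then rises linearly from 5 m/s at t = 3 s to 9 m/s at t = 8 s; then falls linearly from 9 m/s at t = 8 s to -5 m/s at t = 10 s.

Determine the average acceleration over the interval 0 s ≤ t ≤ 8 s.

2.25 m/s²

Average acceleration = Δv/Δt = (9 − -9)/(8 − 0) = 2.25 m/s².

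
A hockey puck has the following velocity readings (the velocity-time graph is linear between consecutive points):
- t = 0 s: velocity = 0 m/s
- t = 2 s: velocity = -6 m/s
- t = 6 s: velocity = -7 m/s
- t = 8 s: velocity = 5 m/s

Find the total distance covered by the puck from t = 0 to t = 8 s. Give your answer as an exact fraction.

Distance (not displacement) is the total path length: add the absolute areas under v-t.
0–2 s: |½(0 + -6)(2)| = 6 m
2–6 s: |½(-6 + -7)(4)| = 26 m
6–8 s: v = 0 at t = 43/6 s; triangle areas 49/12 + 25/12 = 37/6 m
Total distance = 229/6 m

229/6 m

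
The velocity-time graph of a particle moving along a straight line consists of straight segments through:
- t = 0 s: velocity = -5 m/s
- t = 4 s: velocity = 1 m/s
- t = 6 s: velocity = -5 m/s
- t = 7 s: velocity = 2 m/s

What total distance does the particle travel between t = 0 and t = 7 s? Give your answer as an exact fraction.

211/14 m

Total distance travelled is ∫|v| dt — sum the magnitudes of each area piece.
0–4 s: v = 0 at t = 10/3 s; triangle areas 25/3 + 1/3 = 26/3 m
4–6 s: v = 0 at t = 13/3 s; triangle areas 1/6 + 25/6 = 13/3 m
6–7 s: v = 0 at t = 47/7 s; triangle areas 25/14 + 2/7 = 29/14 m
Total distance = 211/14 m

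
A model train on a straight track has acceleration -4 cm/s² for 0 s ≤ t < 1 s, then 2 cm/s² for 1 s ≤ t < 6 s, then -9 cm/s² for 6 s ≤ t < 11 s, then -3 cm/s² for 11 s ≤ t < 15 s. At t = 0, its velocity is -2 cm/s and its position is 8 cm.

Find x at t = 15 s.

-281.5 cm

On each constant-a segment, Δv = aΔt and Δx = v₀Δt + ½aΔt²; chain segment to segment.
0–1 s: v starts -2 cm/s; Δx = -2·1 + ½·-4·1² = -4 cm; v ends -6 cm/s.
1–6 s: v starts -6 cm/s; Δx = -6·5 + ½·2·5² = -5 cm; v ends 4 cm/s.
6–11 s: v starts 4 cm/s; Δx = 4·5 + ½·-9·5² = -92.5 cm; v ends -41 cm/s.
11–15 s: v starts -41 cm/s; Δx = -41·4 + ½·-3·4² = -188 cm; v ends -53 cm/s.
x(15) = 8 + Σ Δx = -281.5 cm.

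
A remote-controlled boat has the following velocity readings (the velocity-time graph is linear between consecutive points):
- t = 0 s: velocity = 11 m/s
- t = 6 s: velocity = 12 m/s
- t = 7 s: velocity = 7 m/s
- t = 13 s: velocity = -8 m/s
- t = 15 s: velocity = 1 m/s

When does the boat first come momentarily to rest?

t = 9.8 s

v changes sign on 7–13 s (from 7 to -8); the graph is linear there, so v = 0 at t = 7 + (-7)·(13 − 7)/(-8 − 7) = 9.8 s.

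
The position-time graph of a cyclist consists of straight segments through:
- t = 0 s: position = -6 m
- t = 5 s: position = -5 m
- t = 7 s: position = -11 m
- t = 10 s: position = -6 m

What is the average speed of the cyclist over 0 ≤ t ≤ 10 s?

Average speed = (total path length)/(elapsed time); on a piecewise-linear x-t graph the path length is Σ|Δx|.
0–5 s: |Δx| = |-5 − -6| = 1 m
5–7 s: |Δx| = |-11 − -5| = 6 m
7–10 s: |Δx| = |-6 − -11| = 5 m
Total path = 12 m; average speed = 12/10 = 1.2 m/s.

1.2 m/s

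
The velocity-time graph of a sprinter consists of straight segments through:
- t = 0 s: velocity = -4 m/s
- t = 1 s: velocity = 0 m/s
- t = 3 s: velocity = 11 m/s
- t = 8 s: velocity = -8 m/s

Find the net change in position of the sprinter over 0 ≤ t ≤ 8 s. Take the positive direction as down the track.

16.5 m

Displacement is the signed area under the v-t curve.
0–1 s: ½(-4 + 0)(1) = -2 m
1–3 s: ½(0 + 11)(2) = 11 m
3–8 s: ½(11 + -8)(5) = 7.5 m
Net displacement = 16.5 m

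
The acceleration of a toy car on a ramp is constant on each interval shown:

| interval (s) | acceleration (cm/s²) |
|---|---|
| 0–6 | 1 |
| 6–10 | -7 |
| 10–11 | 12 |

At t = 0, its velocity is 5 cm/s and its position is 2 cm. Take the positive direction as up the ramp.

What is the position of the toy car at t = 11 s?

On each constant-a segment, Δv = aΔt and Δx = v₀Δt + ½aΔt²; chain segment to segment.
0–6 s: v starts 5 cm/s; Δx = 5·6 + ½·1·6² = 48 cm; v ends 11 cm/s.
6–10 s: v starts 11 cm/s; Δx = 11·4 + ½·-7·4² = -12 cm; v ends -17 cm/s.
10–11 s: v starts -17 cm/s; Δx = -17·1 + ½·12·1² = -11 cm; v ends -5 cm/s.
x(11) = 2 + Σ Δx = 27 cm.

27 cm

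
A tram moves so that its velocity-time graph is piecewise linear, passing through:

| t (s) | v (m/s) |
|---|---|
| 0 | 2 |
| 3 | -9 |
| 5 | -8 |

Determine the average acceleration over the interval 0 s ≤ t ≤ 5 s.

Average acceleration = Δv/Δt = (-8 − 2)/(5 − 0) = -2 m/s².

-2 m/s²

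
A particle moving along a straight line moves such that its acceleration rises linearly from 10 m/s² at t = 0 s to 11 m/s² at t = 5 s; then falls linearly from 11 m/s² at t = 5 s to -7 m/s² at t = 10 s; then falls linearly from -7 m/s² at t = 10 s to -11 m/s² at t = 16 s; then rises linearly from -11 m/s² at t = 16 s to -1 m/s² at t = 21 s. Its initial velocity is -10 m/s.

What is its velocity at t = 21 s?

-31.5 m/s

Δv equals the area under the a-t graph; then v = v₀ + Δv.
0–5 s: ½(10 + 11)(5) = 52.5 m/s
5–10 s: ½(11 + -7)(5) = 10 m/s
10–16 s: ½(-7 + -11)(6) = -54 m/s
16–21 s: ½(-11 + -1)(5) = -30 m/s
Δv = -21.5 m/s, so v(21) = -10 + (-21.5) = -31.5 m/s.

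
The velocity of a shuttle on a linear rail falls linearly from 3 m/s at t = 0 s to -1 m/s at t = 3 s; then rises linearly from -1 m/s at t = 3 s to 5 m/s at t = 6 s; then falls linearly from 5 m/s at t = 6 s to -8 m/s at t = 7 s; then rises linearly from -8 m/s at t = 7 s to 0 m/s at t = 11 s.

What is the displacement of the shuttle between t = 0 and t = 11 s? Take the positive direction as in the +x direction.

Net displacement equals the area under the velocity-time graph (areas below the axis count negative).
0–3 s: ½(3 + -1)(3) = 3 m
3–6 s: ½(-1 + 5)(3) = 6 m
6–7 s: ½(5 + -8)(1) = -1.5 m
7–11 s: ½(-8 + 0)(4) = -16 m
Net displacement = -8.5 m

-8.5 m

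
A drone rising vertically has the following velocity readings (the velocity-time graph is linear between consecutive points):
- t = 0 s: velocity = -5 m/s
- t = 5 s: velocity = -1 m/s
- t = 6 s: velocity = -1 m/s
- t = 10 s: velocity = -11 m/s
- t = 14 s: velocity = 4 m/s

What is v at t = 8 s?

-6 m/s

On 6–10 s the graph is linear from -1 to -11 m/s: v(8) = -1 + (-11 − -1)·(8 − 6)/(10 − 6) = -6 m/s.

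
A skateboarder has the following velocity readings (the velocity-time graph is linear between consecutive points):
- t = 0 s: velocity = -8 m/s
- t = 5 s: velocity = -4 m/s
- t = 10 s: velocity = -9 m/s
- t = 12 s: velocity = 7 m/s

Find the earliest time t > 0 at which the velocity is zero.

t = 11.125 s

v changes sign on 10–12 s (from -9 to 7); the graph is linear there, so v = 0 at t = 10 + (9)·(12 − 10)/(7 − -9) = 11.125 s.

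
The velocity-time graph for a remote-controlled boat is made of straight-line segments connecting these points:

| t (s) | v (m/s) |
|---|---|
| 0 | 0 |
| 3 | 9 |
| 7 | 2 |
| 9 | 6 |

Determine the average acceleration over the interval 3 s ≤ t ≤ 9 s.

Average acceleration = Δv/Δt = (6 − 9)/(9 − 3) = -0.5 m/s².

-0.5 m/s²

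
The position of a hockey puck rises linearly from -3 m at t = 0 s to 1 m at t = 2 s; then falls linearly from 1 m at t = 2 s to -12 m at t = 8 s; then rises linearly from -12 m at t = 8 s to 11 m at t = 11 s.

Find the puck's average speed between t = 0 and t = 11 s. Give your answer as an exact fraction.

Average speed = (total path length)/(elapsed time); on a piecewise-linear x-t graph the path length is Σ|Δx|.
0–2 s: |Δx| = |1 − -3| = 4 m
2–8 s: |Δx| = |-12 − 1| = 13 m
8–11 s: |Δx| = |11 − -12| = 23 m
Total path = 40 m; average speed = 40/11 = 40/11 m/s.

40/11 m/s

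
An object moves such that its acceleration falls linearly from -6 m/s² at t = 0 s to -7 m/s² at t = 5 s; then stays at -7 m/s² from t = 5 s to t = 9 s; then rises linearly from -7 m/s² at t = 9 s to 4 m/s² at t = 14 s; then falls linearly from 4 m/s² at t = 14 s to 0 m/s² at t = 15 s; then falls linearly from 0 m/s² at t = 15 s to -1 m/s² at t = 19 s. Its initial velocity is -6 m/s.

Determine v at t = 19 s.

Δv equals the area under the a-t graph; then v = v₀ + Δv.
0–5 s: ½(-6 + -7)(5) = -32.5 m/s
5–9 s: -7 × 4 = -28 m/s
9–14 s: ½(-7 + 4)(5) = -7.5 m/s
14–15 s: ½(4 + 0)(1) = 2 m/s
15–19 s: ½(0 + -1)(4) = -2 m/s
Δv = -68 m/s, so v(19) = -6 + (-68) = -74 m/s.

-74 m/s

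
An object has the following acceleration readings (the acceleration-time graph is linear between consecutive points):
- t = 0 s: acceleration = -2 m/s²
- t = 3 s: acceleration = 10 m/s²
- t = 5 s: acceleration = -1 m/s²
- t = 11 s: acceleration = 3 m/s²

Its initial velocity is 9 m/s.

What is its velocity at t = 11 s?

Δv equals the area under the a-t graph; then v = v₀ + Δv.
0–3 s: ½(-2 + 10)(3) = 12 m/s
3–5 s: ½(10 + -1)(2) = 9 m/s
5–11 s: ½(-1 + 3)(6) = 6 m/s
Δv = 27 m/s, so v(11) = 9 + (27) = 36 m/s.

36 m/s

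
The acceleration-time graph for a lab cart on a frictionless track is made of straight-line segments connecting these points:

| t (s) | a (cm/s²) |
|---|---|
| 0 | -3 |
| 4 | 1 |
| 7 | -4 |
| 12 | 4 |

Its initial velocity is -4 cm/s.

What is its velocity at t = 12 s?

Δv equals the area under the a-t graph; then v = v₀ + Δv.
0–4 s: ½(-3 + 1)(4) = -4 cm/s
4–7 s: ½(1 + -4)(3) = -4.5 cm/s
7–12 s: ½(-4 + 4)(5) = 0 cm/s
Δv = -8.5 cm/s, so v(12) = -4 + (-8.5) = -12.5 cm/s.

-12.5 cm/s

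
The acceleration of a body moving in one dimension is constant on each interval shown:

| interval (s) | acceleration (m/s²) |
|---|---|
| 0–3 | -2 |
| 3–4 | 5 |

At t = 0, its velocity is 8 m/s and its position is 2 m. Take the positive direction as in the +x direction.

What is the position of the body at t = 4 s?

21.5 m

On each constant-a segment, Δv = aΔt and Δx = v₀Δt + ½aΔt²; chain segment to segment.
0–3 s: v starts 8 m/s; Δx = 8·3 + ½·-2·3² = 15 m; v ends 2 m/s.
3–4 s: v starts 2 m/s; Δx = 2·1 + ½·5·1² = 4.5 m; v ends 7 m/s.
x(4) = 2 + Σ Δx = 21.5 m.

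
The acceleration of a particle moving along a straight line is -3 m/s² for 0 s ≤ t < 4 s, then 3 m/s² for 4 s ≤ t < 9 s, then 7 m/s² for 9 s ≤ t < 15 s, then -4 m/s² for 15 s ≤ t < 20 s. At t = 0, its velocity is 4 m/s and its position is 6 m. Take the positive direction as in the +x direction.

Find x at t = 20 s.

358.5 m

On each constant-a segment, Δv = aΔt and Δx = v₀Δt + ½aΔt²; chain segment to segment.
0–4 s: v starts 4 m/s; Δx = 4·4 + ½·-3·4² = -8 m; v ends -8 m/s.
4–9 s: v starts -8 m/s; Δx = -8·5 + ½·3·5² = -2.5 m; v ends 7 m/s.
9–15 s: v starts 7 m/s; Δx = 7·6 + ½·7·6² = 168 m; v ends 49 m/s.
15–20 s: v starts 49 m/s; Δx = 49·5 + ½·-4·5² = 195 m; v ends 29 m/s.
x(20) = 6 + Σ Δx = 358.5 m.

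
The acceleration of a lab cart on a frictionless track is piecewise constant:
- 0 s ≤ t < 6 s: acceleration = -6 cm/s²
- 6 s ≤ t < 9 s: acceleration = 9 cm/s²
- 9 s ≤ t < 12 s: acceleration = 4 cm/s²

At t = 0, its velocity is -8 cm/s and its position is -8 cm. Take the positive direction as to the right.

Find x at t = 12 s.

-288.5 cm

On each constant-a segment, Δv = aΔt and Δx = v₀Δt + ½aΔt²; chain segment to segment.
0–6 s: v starts -8 cm/s; Δx = -8·6 + ½·-6·6² = -156 cm; v ends -44 cm/s.
6–9 s: v starts -44 cm/s; Δx = -44·3 + ½·9·3² = -91.5 cm; v ends -17 cm/s.
9–12 s: v starts -17 cm/s; Δx = -17·3 + ½·4·3² = -33 cm; v ends -5 cm/s.
x(12) = -8 + Σ Δx = -288.5 cm.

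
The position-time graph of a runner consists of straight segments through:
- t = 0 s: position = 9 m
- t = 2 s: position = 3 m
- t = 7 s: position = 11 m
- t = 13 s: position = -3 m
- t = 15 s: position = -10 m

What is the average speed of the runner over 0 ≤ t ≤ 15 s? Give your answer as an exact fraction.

7/3 m/s

Average speed = (total path length)/(elapsed time); on a piecewise-linear x-t graph the path length is Σ|Δx|.
0–2 s: |Δx| = |3 − 9| = 6 m
2–7 s: |Δx| = |11 − 3| = 8 m
7–13 s: |Δx| = |-3 − 11| = 14 m
13–15 s: |Δx| = |-10 − -3| = 7 m
Total path = 35 m; average speed = 35/15 = 7/3 m/s.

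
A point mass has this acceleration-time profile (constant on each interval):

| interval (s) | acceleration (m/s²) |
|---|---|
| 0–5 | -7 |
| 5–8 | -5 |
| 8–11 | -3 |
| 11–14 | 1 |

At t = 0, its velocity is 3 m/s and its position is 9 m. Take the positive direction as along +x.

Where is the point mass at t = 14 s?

On each constant-a segment, Δv = aΔt and Δx = v₀Δt + ½aΔt²; chain segment to segment.
0–5 s: v starts 3 m/s; Δx = 3·5 + ½·-7·5² = -72.5 m; v ends -32 m/s.
5–8 s: v starts -32 m/s; Δx = -32·3 + ½·-5·3² = -118.5 m; v ends -47 m/s.
8–11 s: v starts -47 m/s; Δx = -47·3 + ½·-3·3² = -154.5 m; v ends -56 m/s.
11–14 s: v starts -56 m/s; Δx = -56·3 + ½·1·3² = -163.5 m; v ends -53 m/s.
x(14) = 9 + Σ Δx = -500 m.

-500 m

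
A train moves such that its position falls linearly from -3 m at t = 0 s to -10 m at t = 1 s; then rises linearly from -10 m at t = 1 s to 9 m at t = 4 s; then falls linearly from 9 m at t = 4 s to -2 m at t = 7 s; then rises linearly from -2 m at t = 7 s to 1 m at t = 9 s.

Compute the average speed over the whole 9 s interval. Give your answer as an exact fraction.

Average speed = (total path length)/(elapsed time); on a piecewise-linear x-t graph the path length is Σ|Δx|.
0–1 s: |Δx| = |-10 − -3| = 7 m
1–4 s: |Δx| = |9 − -10| = 19 m
4–7 s: |Δx| = |-2 − 9| = 11 m
7–9 s: |Δx| = |1 − -2| = 3 m
Total path = 40 m; average speed = 40/9 = 40/9 m/s.

40/9 m/s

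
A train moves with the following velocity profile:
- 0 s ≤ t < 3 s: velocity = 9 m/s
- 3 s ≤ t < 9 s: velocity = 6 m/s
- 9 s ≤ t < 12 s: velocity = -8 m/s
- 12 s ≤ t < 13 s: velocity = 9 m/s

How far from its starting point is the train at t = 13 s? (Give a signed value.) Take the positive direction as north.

Net displacement equals the area under the velocity-time graph (areas below the axis count negative).
0–3 s: 9 × 3 = 27 m
3–9 s: 6 × 6 = 36 m
9–12 s: -8 × 3 = -24 m
12–13 s: 9 × 1 = 9 m
Net displacement = 48 m

48 m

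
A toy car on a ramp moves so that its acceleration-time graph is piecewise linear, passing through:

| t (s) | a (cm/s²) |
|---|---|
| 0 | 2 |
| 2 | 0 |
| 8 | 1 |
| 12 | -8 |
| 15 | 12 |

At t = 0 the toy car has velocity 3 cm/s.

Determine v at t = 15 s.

Δv equals the area under the a-t graph; then v = v₀ + Δv.
0–2 s: ½(2 + 0)(2) = 2 cm/s
2–8 s: ½(0 + 1)(6) = 3 cm/s
8–12 s: ½(1 + -8)(4) = -14 cm/s
12–15 s: ½(-8 + 12)(3) = 6 cm/s
Δv = -3 cm/s, so v(15) = 3 + (-3) = 0 cm/s.

0 cm/s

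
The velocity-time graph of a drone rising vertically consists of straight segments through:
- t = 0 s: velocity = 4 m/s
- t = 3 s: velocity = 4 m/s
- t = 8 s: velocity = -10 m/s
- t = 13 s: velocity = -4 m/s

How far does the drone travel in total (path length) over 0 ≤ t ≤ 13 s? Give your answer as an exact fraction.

Distance (not displacement) is the total path length: add the absolute areas under v-t.
0–3 s: |4| × 3 = 12 m
3–8 s: v = 0 at t = 31/7 s; triangle areas 20/7 + 125/7 = 145/7 m
8–13 s: |½(-10 + -4)(5)| = 35 m
Total distance = 474/7 m

474/7 m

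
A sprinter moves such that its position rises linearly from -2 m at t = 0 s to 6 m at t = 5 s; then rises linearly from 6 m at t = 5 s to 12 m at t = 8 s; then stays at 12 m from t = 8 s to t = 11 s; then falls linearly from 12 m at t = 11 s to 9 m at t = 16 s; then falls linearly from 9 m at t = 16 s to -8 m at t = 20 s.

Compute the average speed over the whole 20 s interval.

1.7 m/s

Average speed = (total path length)/(elapsed time); on a piecewise-linear x-t graph the path length is Σ|Δx|.
0–5 s: |Δx| = |6 − -2| = 8 m
5–8 s: |Δx| = |12 − 6| = 6 m
8–11 s: |Δx| = |12 − 12| = 0 m
11–16 s: |Δx| = |9 − 12| = 3 m
16–20 s: |Δx| = |-8 − 9| = 17 m
Total path = 34 m; average speed = 34/20 = 1.7 m/s.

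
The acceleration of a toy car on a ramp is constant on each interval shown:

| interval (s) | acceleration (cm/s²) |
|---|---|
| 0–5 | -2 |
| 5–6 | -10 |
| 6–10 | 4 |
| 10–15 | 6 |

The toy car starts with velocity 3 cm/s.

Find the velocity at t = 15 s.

29 cm/s

Δv equals the area under the a-t graph; then v = v₀ + Δv.
0–5 s: -2 × 5 = -10 cm/s
5–6 s: -10 × 1 = -10 cm/s
6–10 s: 4 × 4 = 16 cm/s
10–15 s: 6 × 5 = 30 cm/s
Δv = 26 cm/s, so v(15) = 3 + (26) = 29 cm/s.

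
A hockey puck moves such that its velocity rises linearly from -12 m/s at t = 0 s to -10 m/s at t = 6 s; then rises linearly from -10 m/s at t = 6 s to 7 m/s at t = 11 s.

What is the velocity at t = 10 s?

On 6–11 s the graph is linear from -10 to 7 m/s: v(10) = -10 + (7 − -10)·(10 − 6)/(11 − 6) = 3.6 m/s.

3.6 m/s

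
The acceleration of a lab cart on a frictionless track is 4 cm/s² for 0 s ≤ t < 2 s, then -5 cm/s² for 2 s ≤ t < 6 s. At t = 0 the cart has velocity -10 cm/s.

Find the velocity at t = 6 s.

Δv equals the area under the a-t graph; then v = v₀ + Δv.
0–2 s: 4 × 2 = 8 cm/s
2–6 s: -5 × 4 = -20 cm/s
Δv = -12 cm/s, so v(6) = -10 + (-12) = -22 cm/s.

-22 cm/s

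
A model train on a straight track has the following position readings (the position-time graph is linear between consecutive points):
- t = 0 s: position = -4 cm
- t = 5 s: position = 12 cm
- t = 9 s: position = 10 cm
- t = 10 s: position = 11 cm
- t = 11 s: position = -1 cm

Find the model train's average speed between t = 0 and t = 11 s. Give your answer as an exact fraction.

Average speed = (total path length)/(elapsed time); on a piecewise-linear x-t graph the path length is Σ|Δx|.
0–5 s: |Δx| = |12 − -4| = 16 cm
5–9 s: |Δx| = |10 − 12| = 2 cm
9–10 s: |Δx| = |11 − 10| = 1 cm
10–11 s: |Δx| = |-1 − 11| = 12 cm
Total path = 31 cm; average speed = 31/11 = 31/11 cm/s.

31/11 cm/s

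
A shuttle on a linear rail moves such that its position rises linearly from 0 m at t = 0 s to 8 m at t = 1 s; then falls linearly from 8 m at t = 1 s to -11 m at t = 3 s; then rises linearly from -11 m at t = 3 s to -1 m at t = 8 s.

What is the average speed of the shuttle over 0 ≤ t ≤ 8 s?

Average speed = (total path length)/(elapsed time); on a piecewise-linear x-t graph the path length is Σ|Δx|.
0–1 s: |Δx| = |8 − 0| = 8 m
1–3 s: |Δx| = |-11 − 8| = 19 m
3–8 s: |Δx| = |-1 − -11| = 10 m
Total path = 37 m; average speed = 37/8 = 4.625 m/s.

4.625 m/s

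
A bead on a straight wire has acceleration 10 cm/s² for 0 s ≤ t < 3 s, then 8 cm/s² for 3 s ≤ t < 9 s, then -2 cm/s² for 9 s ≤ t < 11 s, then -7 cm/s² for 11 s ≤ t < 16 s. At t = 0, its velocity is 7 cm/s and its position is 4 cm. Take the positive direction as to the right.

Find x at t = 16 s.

919.5 cm

On each constant-a segment, Δv = aΔt and Δx = v₀Δt + ½aΔt²; chain segment to segment.
0–3 s: v starts 7 cm/s; Δx = 7·3 + ½·10·3² = 66 cm; v ends 37 cm/s.
3–9 s: v starts 37 cm/s; Δx = 37·6 + ½·8·6² = 366 cm; v ends 85 cm/s.
9–11 s: v starts 85 cm/s; Δx = 85·2 + ½·-2·2² = 166 cm; v ends 81 cm/s.
11–16 s: v starts 81 cm/s; Δx = 81·5 + ½·-7·5² = 317.5 cm; v ends 46 cm/s.
x(16) = 4 + Σ Δx = 919.5 cm.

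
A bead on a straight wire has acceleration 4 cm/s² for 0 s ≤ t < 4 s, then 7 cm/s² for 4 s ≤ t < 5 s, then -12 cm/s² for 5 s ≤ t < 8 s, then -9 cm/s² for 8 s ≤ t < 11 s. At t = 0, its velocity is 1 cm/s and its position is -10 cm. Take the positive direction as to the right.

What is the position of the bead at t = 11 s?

On each constant-a segment, Δv = aΔt and Δx = v₀Δt + ½aΔt²; chain segment to segment.
0–4 s: v starts 1 cm/s; Δx = 1·4 + ½·4·4² = 36 cm; v ends 17 cm/s.
4–5 s: v starts 17 cm/s; Δx = 17·1 + ½·7·1² = 20.5 cm; v ends 24 cm/s.
5–8 s: v starts 24 cm/s; Δx = 24·3 + ½·-12·3² = 18 cm; v ends -12 cm/s.
8–11 s: v starts -12 cm/s; Δx = -12·3 + ½·-9·3² = -76.5 cm; v ends -39 cm/s.
x(11) = -10 + Σ Δx = -12 cm.

-12 cm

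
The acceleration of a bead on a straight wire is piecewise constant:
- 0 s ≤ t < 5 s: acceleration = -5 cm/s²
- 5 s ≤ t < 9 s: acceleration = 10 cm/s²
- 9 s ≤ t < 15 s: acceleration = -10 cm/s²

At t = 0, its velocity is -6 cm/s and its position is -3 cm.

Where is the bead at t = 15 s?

-265.5 cm

On each constant-a segment, Δv = aΔt and Δx = v₀Δt + ½aΔt²; chain segment to segment.
0–5 s: v starts -6 cm/s; Δx = -6·5 + ½·-5·5² = -92.5 cm; v ends -31 cm/s.
5–9 s: v starts -31 cm/s; Δx = -31·4 + ½·10·4² = -44 cm; v ends 9 cm/s.
9–15 s: v starts 9 cm/s; Δx = 9·6 + ½·-10·6² = -126 cm; v ends -51 cm/s.
x(15) = -3 + Σ Δx = -265.5 cm.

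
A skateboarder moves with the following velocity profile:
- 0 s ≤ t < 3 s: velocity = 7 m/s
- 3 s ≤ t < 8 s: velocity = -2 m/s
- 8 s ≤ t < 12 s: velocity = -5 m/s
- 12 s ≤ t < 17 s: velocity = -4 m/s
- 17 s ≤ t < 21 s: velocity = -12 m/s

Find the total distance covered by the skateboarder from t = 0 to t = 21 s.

Total distance travelled is ∫|v| dt — sum the magnitudes of each area piece.
0–3 s: |7| × 3 = 21 m
3–8 s: |-2| × 5 = 10 m
8–12 s: |-5| × 4 = 20 m
12–17 s: |-4| × 5 = 20 m
17–21 s: |-12| × 4 = 48 m
Total distance = 119 m

119 m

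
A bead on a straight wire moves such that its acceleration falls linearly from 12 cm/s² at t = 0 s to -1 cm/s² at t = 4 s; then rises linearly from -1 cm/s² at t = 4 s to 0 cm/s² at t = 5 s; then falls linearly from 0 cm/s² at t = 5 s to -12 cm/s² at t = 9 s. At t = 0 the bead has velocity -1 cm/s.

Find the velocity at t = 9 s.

Δv equals the area under the a-t graph; then v = v₀ + Δv.
0–4 s: ½(12 + -1)(4) = 22 cm/s
4–5 s: ½(-1 + 0)(1) = -0.5 cm/s
5–9 s: ½(0 + -12)(4) = -24 cm/s
Δv = -2.5 cm/s, so v(9) = -1 + (-2.5) = -3.5 cm/s.

-3.5 cm/s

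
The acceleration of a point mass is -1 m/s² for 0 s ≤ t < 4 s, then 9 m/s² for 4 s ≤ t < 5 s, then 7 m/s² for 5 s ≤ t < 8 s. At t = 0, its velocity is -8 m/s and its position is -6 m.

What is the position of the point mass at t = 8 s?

-31 m

On each constant-a segment, Δv = aΔt and Δx = v₀Δt + ½aΔt²; chain segment to segment.
0–4 s: v starts -8 m/s; Δx = -8·4 + ½·-1·4² = -40 m; v ends -12 m/s.
4–5 s: v starts -12 m/s; Δx = -12·1 + ½·9·1² = -7.5 m; v ends -3 m/s.
5–8 s: v starts -3 m/s; Δx = -3·3 + ½·7·3² = 22.5 m; v ends 18 m/s.
x(8) = -6 + Σ Δx = -31 m.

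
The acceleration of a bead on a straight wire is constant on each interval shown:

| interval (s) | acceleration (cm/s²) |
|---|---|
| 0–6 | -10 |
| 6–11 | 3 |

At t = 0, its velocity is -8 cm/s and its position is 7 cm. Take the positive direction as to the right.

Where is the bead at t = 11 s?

On each constant-a segment, Δv = aΔt and Δx = v₀Δt + ½aΔt²; chain segment to segment.
0–6 s: v starts -8 cm/s; Δx = -8·6 + ½·-10·6² = -228 cm; v ends -68 cm/s.
6–11 s: v starts -68 cm/s; Δx = -68·5 + ½·3·5² = -302.5 cm; v ends -53 cm/s.
x(11) = 7 + Σ Δx = -523.5 cm.

-523.5 cm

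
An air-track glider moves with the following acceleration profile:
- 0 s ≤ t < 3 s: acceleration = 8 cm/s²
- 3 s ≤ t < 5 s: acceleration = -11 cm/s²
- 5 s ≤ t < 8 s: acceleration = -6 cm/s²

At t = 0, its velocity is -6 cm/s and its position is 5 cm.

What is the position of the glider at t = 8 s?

-2 cm

On each constant-a segment, Δv = aΔt and Δx = v₀Δt + ½aΔt²; chain segment to segment.
0–3 s: v starts -6 cm/s; Δx = -6·3 + ½·8·3² = 18 cm; v ends 18 cm/s.
3–5 s: v starts 18 cm/s; Δx = 18·2 + ½·-11·2² = 14 cm; v ends -4 cm/s.
5–8 s: v starts -4 cm/s; Δx = -4·3 + ½·-6·3² = -39 cm; v ends -22 cm/s.
x(8) = 5 + Σ Δx = -2 cm.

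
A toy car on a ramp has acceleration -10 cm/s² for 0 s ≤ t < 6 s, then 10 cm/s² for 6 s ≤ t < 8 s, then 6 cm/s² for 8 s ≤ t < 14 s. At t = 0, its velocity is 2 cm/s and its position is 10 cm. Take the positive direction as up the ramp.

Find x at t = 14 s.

On each constant-a segment, Δv = aΔt and Δx = v₀Δt + ½aΔt²; chain segment to segment.
0–6 s: v starts 2 cm/s; Δx = 2·6 + ½·-10·6² = -168 cm; v ends -58 cm/s.
6–8 s: v starts -58 cm/s; Δx = -58·2 + ½·10·2² = -96 cm; v ends -38 cm/s.
8–14 s: v starts -38 cm/s; Δx = -38·6 + ½·6·6² = -120 cm; v ends -2 cm/s.
x(14) = 10 + Σ Δx = -374 cm.

-374 cm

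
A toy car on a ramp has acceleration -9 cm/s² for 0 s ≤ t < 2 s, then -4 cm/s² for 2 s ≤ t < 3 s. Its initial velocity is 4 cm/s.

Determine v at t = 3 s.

-18 cm/s

Δv equals the area under the a-t graph; then v = v₀ + Δv.
0–2 s: -9 × 2 = -18 cm/s
2–3 s: -4 × 1 = -4 cm/s
Δv = -22 cm/s, so v(3) = 4 + (-22) = -18 cm/s.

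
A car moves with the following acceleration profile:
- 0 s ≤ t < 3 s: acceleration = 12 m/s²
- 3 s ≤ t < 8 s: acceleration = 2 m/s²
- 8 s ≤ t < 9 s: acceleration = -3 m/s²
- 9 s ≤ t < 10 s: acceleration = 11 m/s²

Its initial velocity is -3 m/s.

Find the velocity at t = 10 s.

51 m/s

Δv equals the area under the a-t graph; then v = v₀ + Δv.
0–3 s: 12 × 3 = 36 m/s
3–8 s: 2 × 5 = 10 m/s
8–9 s: -3 × 1 = -3 m/s
9–10 s: 11 × 1 = 11 m/s
Δv = 54 m/s, so v(10) = -3 + (54) = 51 m/s.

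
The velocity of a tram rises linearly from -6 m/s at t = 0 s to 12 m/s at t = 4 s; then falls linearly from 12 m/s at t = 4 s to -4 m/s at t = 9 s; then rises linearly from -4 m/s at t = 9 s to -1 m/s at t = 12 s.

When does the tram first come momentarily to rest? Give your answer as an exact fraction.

v changes sign on 0–4 s (from -6 to 12); the graph is linear there, so v = 0 at t = 0 + (6)·(4 − 0)/(12 − -6) = 4/3 s.

t = 4/3 s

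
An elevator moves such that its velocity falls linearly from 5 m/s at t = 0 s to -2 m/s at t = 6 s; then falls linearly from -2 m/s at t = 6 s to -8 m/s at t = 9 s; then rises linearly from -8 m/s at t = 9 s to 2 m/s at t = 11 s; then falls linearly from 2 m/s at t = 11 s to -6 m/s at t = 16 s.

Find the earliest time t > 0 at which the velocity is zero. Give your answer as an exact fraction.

v changes sign on 0–6 s (from 5 to -2); the graph is linear there, so v = 0 at t = 0 + (-5)·(6 − 0)/(-2 − 5) = 30/7 s.

t = 30/7 s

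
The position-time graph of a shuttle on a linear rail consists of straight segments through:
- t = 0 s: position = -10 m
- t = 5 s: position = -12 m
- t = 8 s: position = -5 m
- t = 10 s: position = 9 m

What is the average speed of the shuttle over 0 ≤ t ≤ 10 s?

2.3 m/s

Average speed = (total path length)/(elapsed time); on a piecewise-linear x-t graph the path length is Σ|Δx|.
0–5 s: |Δx| = |-12 − -10| = 2 m
5–8 s: |Δx| = |-5 − -12| = 7 m
8–10 s: |Δx| = |9 − -5| = 14 m
Total path = 23 m; average speed = 23/10 = 2.3 m/s.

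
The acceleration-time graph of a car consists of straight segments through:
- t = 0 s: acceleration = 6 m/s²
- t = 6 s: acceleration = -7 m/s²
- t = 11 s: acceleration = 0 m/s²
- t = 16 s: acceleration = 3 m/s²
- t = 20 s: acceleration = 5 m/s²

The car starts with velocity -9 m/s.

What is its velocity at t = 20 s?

Δv equals the area under the a-t graph; then v = v₀ + Δv.
0–6 s: ½(6 + -7)(6) = -3 m/s
6–11 s: ½(-7 + 0)(5) = -17.5 m/s
11–16 s: ½(0 + 3)(5) = 7.5 m/s
16–20 s: ½(3 + 5)(4) = 16 m/s
Δv = 3 m/s, so v(20) = -9 + (3) = -6 m/s.

-6 m/s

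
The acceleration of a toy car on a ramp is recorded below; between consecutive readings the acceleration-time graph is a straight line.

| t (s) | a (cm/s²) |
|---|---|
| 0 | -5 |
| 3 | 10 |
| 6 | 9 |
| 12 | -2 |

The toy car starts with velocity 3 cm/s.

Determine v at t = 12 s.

Δv equals the area under the a-t graph; then v = v₀ + Δv.
0–3 s: ½(-5 + 10)(3) = 7.5 cm/s
3–6 s: ½(10 + 9)(3) = 28.5 cm/s
6–12 s: ½(9 + -2)(6) = 21 cm/s
Δv = 57 cm/s, so v(12) = 3 + (57) = 60 cm/s.

60 cm/s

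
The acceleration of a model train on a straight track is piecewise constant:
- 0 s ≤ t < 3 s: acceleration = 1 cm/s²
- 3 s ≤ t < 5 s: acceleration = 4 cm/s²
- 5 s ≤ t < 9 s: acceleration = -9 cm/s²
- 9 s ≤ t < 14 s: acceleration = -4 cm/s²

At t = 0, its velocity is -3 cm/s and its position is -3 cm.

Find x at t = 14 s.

-229.5 cm

On each constant-a segment, Δv = aΔt and Δx = v₀Δt + ½aΔt²; chain segment to segment.
0–3 s: v starts -3 cm/s; Δx = -3·3 + ½·1·3² = -4.5 cm; v ends 0 cm/s.
3–5 s: v starts 0 cm/s; Δx = 0·2 + ½·4·2² = 8 cm; v ends 8 cm/s.
5–9 s: v starts 8 cm/s; Δx = 8·4 + ½·-9·4² = -40 cm; v ends -28 cm/s.
9–14 s: v starts -28 cm/s; Δx = -28·5 + ½·-4·5² = -190 cm; v ends -48 cm/s.
x(14) = -3 + Σ Δx = -229.5 cm.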